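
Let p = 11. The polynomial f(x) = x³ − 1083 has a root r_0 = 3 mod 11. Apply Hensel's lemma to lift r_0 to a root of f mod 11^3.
r_2 = 69 (mod 1331)

Hensel: r_{i+1} = r_i − f(r_i)/f′(r_i) mod 11^{i+2}, where f′(x) = 3x². Iterate:
  r_0 = 3 (mod 11)
  r_1 = 69 (mod 121)
  r_2 = 69 (mod 1331)
Final: r = 69 with f(r) ≡ 0 mod 11^3.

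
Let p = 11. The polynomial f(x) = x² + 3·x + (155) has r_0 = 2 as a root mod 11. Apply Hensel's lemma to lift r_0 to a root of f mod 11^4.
r_3 = 9088 (mod 14641)

Hensel: r_{i+1} = r_i − f(r_i)·(f′(r_i))^{-1} mod 11^{i+2}, f′(x) = 2x + 3. Iterate:
  r_0 = 2 (mod 11)
  r_1 = 13 (mod 121)
  r_2 = 1102 (mod 1331)
  r_3 = 9088 (mod 14641)
Final: r = 9088 satisfies f(r) ≡ 0 mod 11^4.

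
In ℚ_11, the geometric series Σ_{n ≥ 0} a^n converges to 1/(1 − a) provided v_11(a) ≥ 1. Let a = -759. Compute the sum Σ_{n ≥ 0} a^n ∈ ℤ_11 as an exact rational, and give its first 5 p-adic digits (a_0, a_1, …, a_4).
Σ a^n = 1/(1 − a) = 1/760;  first 5 digits = (1, 8, 2, 9, 10)

v_11(a) = 1 ≥ 1, so the series converges in ℤ_11 to 1/(1 − a) = 1/(1 − (-759)) = 1/760. Expand this rational in ℤ_11: compute digits iteratively via d_i = x_i mod 11, x_{i+1} = (x_i − d_i)/11. The first 5 digits are (1, 8, 2, 9, 10).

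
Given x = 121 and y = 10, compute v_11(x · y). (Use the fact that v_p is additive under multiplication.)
v_11(1210) = 2

v_p(x) = 2 (factor: 121 = 11^2 · 1); v_p(y) = 0 (factor: 10 = 11^0 · 10). Additivity: v_p(xy) = v_p(x) + v_p(y) = 2 + 0 = 2. (Direct check: xy = 1210 = 11^2 · (10).)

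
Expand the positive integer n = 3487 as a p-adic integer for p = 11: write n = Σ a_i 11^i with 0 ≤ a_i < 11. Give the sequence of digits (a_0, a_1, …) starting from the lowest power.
(a_0, a_1, …) = (0, 9, 6, 2)

Repeated division by 11 gives the digits low-to-high: 3487 = 9·11^1 + 6·11^2 + 2·11^3. Digit sequence: (0, 9, 6, 2).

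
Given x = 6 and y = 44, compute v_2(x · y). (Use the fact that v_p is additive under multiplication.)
v_2(264) = 3

v_p(x) = 1 (factor: 6 = 2^1 · 3); v_p(y) = 2 (factor: 44 = 2^2 · 11). Additivity: v_p(xy) = v_p(x) + v_p(y) = 1 + 2 = 3. (Direct check: xy = 264 = 2^3 · (33).)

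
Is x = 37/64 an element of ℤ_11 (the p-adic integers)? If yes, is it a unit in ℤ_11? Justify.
x ∈ ℤ_11^× (unit); v_11(x) = 0

ℤ_11 = {x ∈ ℚ_11 : v_11(x) ≥ 0} and ℤ_11^× = {x ∈ ℤ_11 : v_11(x) = 0}. Here v_11(37/64) = v_11(num) − v_11(den) = 0; compare against these criteria.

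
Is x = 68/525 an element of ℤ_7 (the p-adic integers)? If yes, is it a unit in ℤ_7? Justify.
x ∉ ℤ_7 (v_7(x) = -1 < 0)

ℤ_7 = {x ∈ ℚ_7 : v_7(x) ≥ 0} and ℤ_7^× = {x ∈ ℤ_7 : v_7(x) = 0}. Here v_7(68/525) = v_7(num) − v_7(den) = -1; compare against these criteria.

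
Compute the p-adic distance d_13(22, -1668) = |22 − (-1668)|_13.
d_13(22, -1668) = 1/169

Step 1 — x − y = 22 − (-1668) = 1690. Step 2 — v_13(1690) = 2 (factor: 1690 = (13^2 · 10); the sign does not affect v_p). Step 3 — |x − y|_13 = 13^{-2} = 1/169.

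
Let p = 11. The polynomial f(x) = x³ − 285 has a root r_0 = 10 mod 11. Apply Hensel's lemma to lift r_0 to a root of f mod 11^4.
r_3 = 11549 (mod 14641)

Hensel: r_{i+1} = r_i − f(r_i)/f′(r_i) mod 11^{i+2}, where f′(x) = 3x². Iterate:
  r_0 = 10 (mod 11)
  r_1 = 54 (mod 121)
  r_2 = 901 (mod 1331)
  r_3 = 11549 (mod 14641)
Final: r = 11549 with f(r) ≡ 0 mod 11^4.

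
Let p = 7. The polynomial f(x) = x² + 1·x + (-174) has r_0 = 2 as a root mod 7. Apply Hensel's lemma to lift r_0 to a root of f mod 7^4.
r_3 = 2123 (mod 2401)

Hensel: r_{i+1} = r_i − f(r_i)·(f′(r_i))^{-1} mod 7^{i+2}, f′(x) = 2x + 1. Iterate:
  r_0 = 2 (mod 7)
  r_1 = 16 (mod 49)
  r_2 = 65 (mod 343)
  r_3 = 2123 (mod 2401)
Final: r = 2123 satisfies f(r) ≡ 0 mod 7^4.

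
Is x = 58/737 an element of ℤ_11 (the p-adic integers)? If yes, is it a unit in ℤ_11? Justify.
x ∉ ℤ_11 (v_11(x) = -1 < 0)

ℤ_11 = {x ∈ ℚ_11 : v_11(x) ≥ 0} and ℤ_11^× = {x ∈ ℤ_11 : v_11(x) = 0}. Here v_11(58/737) = v_11(num) − v_11(den) = -1; compare against these criteria.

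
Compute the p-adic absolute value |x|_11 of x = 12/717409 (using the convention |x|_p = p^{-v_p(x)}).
|12/717409|_11 = 14641

Step 1 — compute v_11(x) by factoring powers of 11 out of the numerator and denominator: v_11(12/717409) = -4. Step 2 — apply |x|_p = p^{-v_p(x)} = 11^{4} = 14641.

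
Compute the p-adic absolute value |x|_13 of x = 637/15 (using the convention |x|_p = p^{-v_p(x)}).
|637/15|_13 = 1/13

Step 1 — compute v_13(x) by factoring powers of 13 out of the numerator and denominator: v_13(637/15) = 1. Step 2 — apply |x|_p = p^{-v_p(x)} = 13^{-1} = 1/13.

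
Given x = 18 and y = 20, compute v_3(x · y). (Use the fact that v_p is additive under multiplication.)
v_3(360) = 2

v_p(x) = 2 (factor: 18 = 3^2 · 2); v_p(y) = 0 (factor: 20 = 3^0 · 20). Additivity: v_p(xy) = v_p(x) + v_p(y) = 2 + 0 = 2. (Direct check: xy = 360 = 3^2 · (40).)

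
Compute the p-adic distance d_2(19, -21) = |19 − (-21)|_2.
d_2(19, -21) = 1/8

Step 1 — x − y = 19 − (-21) = 40. Step 2 — v_2(40) = 3 (factor: 40 = (2^3 · 5); the sign does not affect v_p). Step 3 — |x − y|_2 = 2^{-3} = 1/8.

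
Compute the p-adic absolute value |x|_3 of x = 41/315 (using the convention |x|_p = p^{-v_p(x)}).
|41/315|_3 = 9

Step 1 — compute v_3(x) by factoring powers of 3 out of the numerator and denominator: v_3(41/315) = -2. Step 2 — apply |x|_p = p^{-v_p(x)} = 3^{2} = 9.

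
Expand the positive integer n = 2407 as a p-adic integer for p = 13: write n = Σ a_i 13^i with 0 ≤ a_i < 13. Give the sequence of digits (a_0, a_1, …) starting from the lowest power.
(a_0, a_1, …) = (2, 3, 1, 1)

Repeated division by 13 gives the digits low-to-high: 2407 = 2 + 3·13^1 + 1·13^2 + 1·13^3. Digit sequence: (2, 3, 1, 1).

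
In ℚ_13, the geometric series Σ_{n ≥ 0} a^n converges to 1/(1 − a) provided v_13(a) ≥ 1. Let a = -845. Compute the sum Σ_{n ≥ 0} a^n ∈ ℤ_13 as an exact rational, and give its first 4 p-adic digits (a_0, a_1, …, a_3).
Σ a^n = 1/(1 − a) = 1/846;  first 4 digits = (1, 0, 8, 12)

v_13(a) = 2 ≥ 1, so the series converges in ℤ_13 to 1/(1 − a) = 1/(1 − (-845)) = 1/846. Expand this rational in ℤ_13: compute digits iteratively via d_i = x_i mod 13, x_{i+1} = (x_i − d_i)/13. The first 4 digits are (1, 0, 8, 12).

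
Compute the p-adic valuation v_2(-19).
v_2(-19) = 0

v_2(n) is the largest exponent k such that 2^k divides n. Factor out: -19 = -2^0 · 19. (Sign doesn't affect v_p.) So v_2(-19) = 0.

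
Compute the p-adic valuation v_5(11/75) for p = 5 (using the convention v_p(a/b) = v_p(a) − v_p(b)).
v_5(11/75) = -2

Factor powers of 5 from the numerator and denominator of the reduced fraction: 11 = 5^0 · 11 and 75 = 5^2 · 3. Apply v_p(a/b) = v_p(a) − v_p(b): v_5(11/75) = 0 − 2 = -2.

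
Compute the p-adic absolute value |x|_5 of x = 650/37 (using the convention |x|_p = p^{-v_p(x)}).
|650/37|_5 = 1/25

Step 1 — compute v_5(x) by factoring powers of 5 out of the numerator and denominator: v_5(650/37) = 2. Step 2 — apply |x|_p = p^{-v_p(x)} = 5^{-2} = 1/25.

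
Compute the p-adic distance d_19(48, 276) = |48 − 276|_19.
d_19(48, 276) = 1/19

Step 1 — x − y = 48 − 276 = -228. Step 2 — v_19(-228) = 1 (factor: -228 = −(19^1 · 12); the sign does not affect v_p). Step 3 — |x − y|_19 = 19^{-1} = 1/19.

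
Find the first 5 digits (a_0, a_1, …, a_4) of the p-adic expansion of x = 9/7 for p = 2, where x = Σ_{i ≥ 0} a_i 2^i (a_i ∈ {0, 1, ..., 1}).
(a_0, …, a_4) = (1, 1, 1, 1, 0)

v_2(9/7) = 0 (numerator and denominator both coprime to 2), so x ∈ ℤ_2^×. Compute digits iteratively via a_i = x_i mod 2, x_{i+1} = (x_i − a_i)/2, with x_0 = x:
  x_0 = 9/7;  a_0 = 1;  x_1 = (x_0 − 1)/2 = 1/7
  x_1 = 1/7;  a_1 = 1;  x_2 = (x_1 − 1)/2 = -3/7
  x_2 = -3/7;  a_2 = 1;  x_3 = (x_2 − 1)/2 = -5/7
  x_3 = -5/7;  a_3 = 1;  x_4 = (x_3 − 1)/2 = -6/7
  x_4 = -6/7;  a_4 = 0;  x_5 = (x_4 − 0)/2 = -3/7
Digits: (1, 1, 1, 1, 0).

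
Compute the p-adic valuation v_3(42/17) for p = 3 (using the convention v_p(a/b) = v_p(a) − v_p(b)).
v_3(42/17) = 1

Factor powers of 3 from the numerator and denominator of the reduced fraction: 42 = 3^1 · 14 and 17 = 3^0 · 17. Apply v_p(a/b) = v_p(a) − v_p(b): v_3(42/17) = 1 − 0 = 1.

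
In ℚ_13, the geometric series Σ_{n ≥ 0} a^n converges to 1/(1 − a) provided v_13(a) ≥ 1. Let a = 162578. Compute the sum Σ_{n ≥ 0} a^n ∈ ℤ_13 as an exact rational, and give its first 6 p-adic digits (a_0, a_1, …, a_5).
Σ a^n = 1/(1 − a) = -1/162577;  first 6 digits = (1, 0, 0, 9, 5, 0)

v_13(a) = 3 ≥ 1, so the series converges in ℤ_13 to 1/(1 − a) = 1/(1 − 162578) = -1/162577. Expand this rational in ℤ_13: compute digits iteratively via d_i = x_i mod 13, x_{i+1} = (x_i − d_i)/13. The first 6 digits are (1, 0, 0, 9, 5, 0).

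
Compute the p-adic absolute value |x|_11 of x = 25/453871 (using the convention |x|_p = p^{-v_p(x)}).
|25/453871|_11 = 14641

Step 1 — compute v_11(x) by factoring powers of 11 out of the numerator and denominator: v_11(25/453871) = -4. Step 2 — apply |x|_p = p^{-v_p(x)} = 11^{4} = 14641.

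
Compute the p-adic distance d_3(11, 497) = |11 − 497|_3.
d_3(11, 497) = 1/243

Step 1 — x − y = 11 − 497 = -486. Step 2 — v_3(-486) = 5 (factor: -486 = −(3^5 · 2); the sign does not affect v_p). Step 3 — |x − y|_3 = 3^{-5} = 1/243.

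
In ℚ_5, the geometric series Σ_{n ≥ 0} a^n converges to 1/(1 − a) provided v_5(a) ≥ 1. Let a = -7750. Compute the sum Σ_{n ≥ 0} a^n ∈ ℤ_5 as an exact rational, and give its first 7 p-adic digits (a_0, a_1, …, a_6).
Σ a^n = 1/(1 − a) = 1/7751;  first 7 digits = (1, 0, 0, 3, 2, 2, 3)

v_5(a) = 3 ≥ 1, so the series converges in ℤ_5 to 1/(1 − a) = 1/(1 − (-7750)) = 1/7751. Expand this rational in ℤ_5: compute digits iteratively via d_i = x_i mod 5, x_{i+1} = (x_i − d_i)/5. The first 7 digits are (1, 0, 0, 3, 2, 2, 3).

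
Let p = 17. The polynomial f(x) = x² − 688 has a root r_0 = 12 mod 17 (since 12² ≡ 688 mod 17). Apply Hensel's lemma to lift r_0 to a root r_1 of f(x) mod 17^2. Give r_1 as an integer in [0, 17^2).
r_1 = 131 (mod 289)

Hensel's recurrence: r_{i+1} = r_i − f(r_i)·(f′(r_i))^{-1} mod 17^{i+2}, with f′(x) = 2x. Iterate:
  r_0 = 12 (mod 17)
  r_1 = 131 (mod 289)
Final: r_1 = 131, and one checks f(r_1) ≡ 0 mod 17^2.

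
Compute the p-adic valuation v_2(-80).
v_2(-80) = 4

v_2(n) is the largest exponent k such that 2^k divides n. Factor out: -80 = -2^4 · 5. (Sign doesn't affect v_p.) So v_2(-80) = 4.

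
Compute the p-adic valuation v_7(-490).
v_7(-490) = 2

v_7(n) is the largest exponent k such that 7^k divides n. Factor out: -490 = -7^2 · 10. (Sign doesn't affect v_p.) So v_7(-490) = 2.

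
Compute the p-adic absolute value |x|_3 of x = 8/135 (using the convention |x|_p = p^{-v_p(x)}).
|8/135|_3 = 27

Step 1 — compute v_3(x) by factoring powers of 3 out of the numerator and denominator: v_3(8/135) = -3. Step 2 — apply |x|_p = p^{-v_p(x)} = 3^{3} = 27.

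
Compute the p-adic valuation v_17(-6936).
v_17(-6936) = 2

v_17(n) is the largest exponent k such that 17^k divides n. Factor out: -6936 = -17^2 · 24. (Sign doesn't affect v_p.) So v_17(-6936) = 2.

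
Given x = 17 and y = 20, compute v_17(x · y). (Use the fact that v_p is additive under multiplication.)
v_17(340) = 1

v_p(x) = 1 (factor: 17 = 17^1 · 1); v_p(y) = 0 (factor: 20 = 17^0 · 20). Additivity: v_p(xy) = v_p(x) + v_p(y) = 1 + 0 = 1. (Direct check: xy = 340 = 17^1 · (20).)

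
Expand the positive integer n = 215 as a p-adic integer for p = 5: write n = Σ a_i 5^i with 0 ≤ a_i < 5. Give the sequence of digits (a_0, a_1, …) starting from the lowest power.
(a_0, a_1, …) = (0, 3, 3, 1)

Repeated division by 5 gives the digits low-to-high: 215 = 3·5^1 + 3·5^2 + 1·5^3. Digit sequence: (0, 3, 3, 1).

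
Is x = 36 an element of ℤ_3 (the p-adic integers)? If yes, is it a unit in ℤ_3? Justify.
x ∈ ℤ_3 but not a unit; v_3(x) = 2 > 0

ℤ_3 = {x ∈ ℚ_3 : v_3(x) ≥ 0} and ℤ_3^× = {x ∈ ℤ_3 : v_3(x) = 0}. Here v_3(36) = v_3(num) − v_3(den) = 2; compare against these criteria.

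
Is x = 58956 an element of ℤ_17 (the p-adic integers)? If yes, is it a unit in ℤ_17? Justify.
x ∈ ℤ_17 but not a unit; v_17(x) = 3 > 0

ℤ_17 = {x ∈ ℚ_17 : v_17(x) ≥ 0} and ℤ_17^× = {x ∈ ℤ_17 : v_17(x) = 0}. Here v_17(58956) = v_17(num) − v_17(den) = 3; compare against these criteria.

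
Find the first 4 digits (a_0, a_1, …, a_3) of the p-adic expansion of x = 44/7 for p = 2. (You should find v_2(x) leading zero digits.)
(a_0, …, a_3) = (0, 0, 1, 0)

v_2(44/7) = 2, so a_0 = ... = a_1 = 0. Factor out: x = 2^2 · u with u = 11/7 a unit in ℤ_2. Expand u iteratively via a_{v+i} = u_i mod 2, u_{i+1} = (u_i − a_{v+i})/2:
  u_0 = 11/7;  a_2 = 1;  u_1 = (u_0 − 1)/2 = 2/7
  u_1 = 2/7;  a_3 = 0;  u_2 = (u_1 − 0)/2 = 1/7
Digits: (0, 0, 1, 0).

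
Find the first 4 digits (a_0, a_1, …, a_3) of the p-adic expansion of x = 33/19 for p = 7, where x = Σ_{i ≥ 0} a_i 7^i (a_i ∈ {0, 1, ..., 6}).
(a_0, …, a_3) = (1, 6, 1, 6)

v_7(33/19) = 0 (numerator and denominator both coprime to 7), so x ∈ ℤ_7^×. Compute digits iteratively via a_i = x_i mod 7, x_{i+1} = (x_i − a_i)/7, with x_0 = x:
  x_0 = 33/19;  a_0 = 1;  x_1 = (x_0 − 1)/7 = 2/19
  x_1 = 2/19;  a_1 = 6;  x_2 = (x_1 − 6)/7 = -16/19
  x_2 = -16/19;  a_2 = 1;  x_3 = (x_2 − 1)/7 = -5/19
  x_3 = -5/19;  a_3 = 6;  x_4 = (x_3 − 6)/7 = -17/19
Digits: (1, 6, 1, 6).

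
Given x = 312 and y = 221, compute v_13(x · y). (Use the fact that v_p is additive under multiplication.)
v_13(68952) = 2

v_p(x) = 1 (factor: 312 = 13^1 · 24); v_p(y) = 1 (factor: 221 = 13^1 · 17). Additivity: v_p(xy) = v_p(x) + v_p(y) = 1 + 1 = 2. (Direct check: xy = 68952 = 13^2 · (408).)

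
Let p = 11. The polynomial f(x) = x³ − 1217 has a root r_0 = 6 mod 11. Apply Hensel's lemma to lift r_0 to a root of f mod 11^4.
r_3 = 10698 (mod 14641)

Hensel: r_{i+1} = r_i − f(r_i)/f′(r_i) mod 11^{i+2}, where f′(x) = 3x². Iterate:
  r_0 = 6 (mod 11)
  r_1 = 50 (mod 121)
  r_2 = 50 (mod 1331)
  r_3 = 10698 (mod 14641)
Final: r = 10698 with f(r) ≡ 0 mod 11^4.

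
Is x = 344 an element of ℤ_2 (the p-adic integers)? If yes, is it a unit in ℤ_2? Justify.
x ∈ ℤ_2 but not a unit; v_2(x) = 3 > 0

ℤ_2 = {x ∈ ℚ_2 : v_2(x) ≥ 0} and ℤ_2^× = {x ∈ ℤ_2 : v_2(x) = 0}. Here v_2(344) = v_2(num) − v_2(den) = 3; compare against these criteria.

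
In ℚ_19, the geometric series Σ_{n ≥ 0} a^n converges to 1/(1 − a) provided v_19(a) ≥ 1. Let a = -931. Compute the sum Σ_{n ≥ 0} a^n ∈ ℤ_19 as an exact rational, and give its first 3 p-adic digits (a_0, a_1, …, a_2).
Σ a^n = 1/(1 − a) = 1/932;  first 3 digits = (1, 8, 4)

v_19(a) = 1 ≥ 1, so the series converges in ℤ_19 to 1/(1 − a) = 1/(1 − (-931)) = 1/932. Expand this rational in ℤ_19: compute digits iteratively via d_i = x_i mod 19, x_{i+1} = (x_i − d_i)/19. The first 3 digits are (1, 8, 4).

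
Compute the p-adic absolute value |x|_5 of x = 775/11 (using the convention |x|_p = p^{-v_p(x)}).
|775/11|_5 = 1/25

Step 1 — compute v_5(x) by factoring powers of 5 out of the numerator and denominator: v_5(775/11) = 2. Step 2 — apply |x|_p = p^{-v_p(x)} = 5^{-2} = 1/25.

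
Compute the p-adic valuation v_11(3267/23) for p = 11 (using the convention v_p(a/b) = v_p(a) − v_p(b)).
v_11(3267/23) = 2

Factor powers of 11 from the numerator and denominator of the reduced fraction: 3267 = 11^2 · 27 and 23 = 11^0 · 23. Apply v_p(a/b) = v_p(a) − v_p(b): v_11(3267/23) = 2 − 0 = 2.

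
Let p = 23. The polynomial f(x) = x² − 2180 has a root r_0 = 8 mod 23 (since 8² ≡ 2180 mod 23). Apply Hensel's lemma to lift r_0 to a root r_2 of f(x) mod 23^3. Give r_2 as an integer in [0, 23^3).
r_2 = 3182 (mod 12167)

Hensel's recurrence: r_{i+1} = r_i − f(r_i)·(f′(r_i))^{-1} mod 23^{i+2}, with f′(x) = 2x. Iterate:
  r_0 = 8 (mod 23)
  r_1 = 8 (mod 529)
  r_2 = 3182 (mod 12167)
Final: r_2 = 3182, and one checks f(r_2) ≡ 0 mod 23^3.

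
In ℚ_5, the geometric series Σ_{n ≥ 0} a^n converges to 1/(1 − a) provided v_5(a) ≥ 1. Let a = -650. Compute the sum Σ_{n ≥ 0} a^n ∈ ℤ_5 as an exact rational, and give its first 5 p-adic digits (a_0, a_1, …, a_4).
Σ a^n = 1/(1 − a) = 1/651;  first 5 digits = (1, 0, 4, 4, 4)

v_5(a) = 2 ≥ 1, so the series converges in ℤ_5 to 1/(1 − a) = 1/(1 − (-650)) = 1/651. Expand this rational in ℤ_5: compute digits iteratively via d_i = x_i mod 5, x_{i+1} = (x_i − d_i)/5. The first 5 digits are (1, 0, 4, 4, 4).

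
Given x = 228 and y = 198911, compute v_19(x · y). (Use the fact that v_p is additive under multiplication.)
v_19(45351708) = 4

v_p(x) = 1 (factor: 228 = 19^1 · 12); v_p(y) = 3 (factor: 198911 = 19^3 · 29). Additivity: v_p(xy) = v_p(x) + v_p(y) = 1 + 3 = 4. (Direct check: xy = 45351708 = 19^4 · (348).)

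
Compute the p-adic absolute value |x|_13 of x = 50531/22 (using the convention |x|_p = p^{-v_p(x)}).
|50531/22|_13 = 1/2197

Step 1 — compute v_13(x) by factoring powers of 13 out of the numerator and denominator: v_13(50531/22) = 3. Step 2 — apply |x|_p = p^{-v_p(x)} = 13^{-3} = 1/2197.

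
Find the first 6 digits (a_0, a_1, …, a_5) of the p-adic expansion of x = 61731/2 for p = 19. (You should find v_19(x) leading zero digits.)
(a_0, …, a_5) = (0, 0, 0, 14, 9, 9)

v_19(61731/2) = 3, so a_0 = ... = a_2 = 0. Factor out: x = 19^3 · u with u = 9/2 a unit in ℤ_19. Expand u iteratively via a_{v+i} = u_i mod 19, u_{i+1} = (u_i − a_{v+i})/19:
  u_0 = 9/2;  a_3 = 14;  u_1 = (u_0 − 14)/19 = -1/2
  u_1 = -1/2;  a_4 = 9;  u_2 = (u_1 − 9)/19 = -1/2
  u_2 = -1/2;  a_5 = 9;  u_3 = (u_2 − 9)/19 = -1/2
Digits: (0, 0, 0, 14, 9, 9).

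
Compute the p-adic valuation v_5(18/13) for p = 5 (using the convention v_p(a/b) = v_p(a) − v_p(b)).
v_5(18/13) = 0

Factor powers of 5 from the numerator and denominator of the reduced fraction: 18 = 5^0 · 18 and 13 = 5^0 · 13. Apply v_p(a/b) = v_p(a) − v_p(b): v_5(18/13) = 0 − 0 = 0.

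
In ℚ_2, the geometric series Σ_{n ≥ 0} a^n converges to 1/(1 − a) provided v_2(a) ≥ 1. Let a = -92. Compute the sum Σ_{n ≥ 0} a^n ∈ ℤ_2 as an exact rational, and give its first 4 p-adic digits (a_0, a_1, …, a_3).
Σ a^n = 1/(1 − a) = 1/93;  first 4 digits = (1, 0, 1, 0)

v_2(a) = 2 ≥ 1, so the series converges in ℤ_2 to 1/(1 − a) = 1/(1 − (-92)) = 1/93. Expand this rational in ℤ_2: compute digits iteratively via d_i = x_i mod 2, x_{i+1} = (x_i − d_i)/2. The first 4 digits are (1, 0, 1, 0).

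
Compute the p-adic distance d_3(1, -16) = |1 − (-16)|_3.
d_3(1, -16) = 1

Step 1 — x − y = 1 − (-16) = 17. Step 2 — v_3(17) = 0 (factor: 17 = (3^0 · 17); the sign does not affect v_p). Step 3 — |x − y|_3 = 3^{0} = 1.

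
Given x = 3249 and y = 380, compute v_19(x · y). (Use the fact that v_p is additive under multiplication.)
v_19(1234620) = 3

v_p(x) = 2 (factor: 3249 = 19^2 · 9); v_p(y) = 1 (factor: 380 = 19^1 · 20). Additivity: v_p(xy) = v_p(x) + v_p(y) = 2 + 1 = 3. (Direct check: xy = 1234620 = 19^3 · (180).)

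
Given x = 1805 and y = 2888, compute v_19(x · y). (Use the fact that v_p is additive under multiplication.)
v_19(5212840) = 4

v_p(x) = 2 (factor: 1805 = 19^2 · 5); v_p(y) = 2 (factor: 2888 = 19^2 · 8). Additivity: v_p(xy) = v_p(x) + v_p(y) = 2 + 2 = 4. (Direct check: xy = 5212840 = 19^4 · (40).)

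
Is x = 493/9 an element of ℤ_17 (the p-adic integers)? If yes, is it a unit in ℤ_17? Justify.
x ∈ ℤ_17 but not a unit; v_17(x) = 1 > 0

ℤ_17 = {x ∈ ℚ_17 : v_17(x) ≥ 0} and ℤ_17^× = {x ∈ ℤ_17 : v_17(x) = 0}. Here v_17(493/9) = v_17(num) − v_17(den) = 1; compare against these criteria.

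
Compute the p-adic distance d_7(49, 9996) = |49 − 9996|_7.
d_7(49, 9996) = 1/343

Step 1 — x − y = 49 − 9996 = -9947. Step 2 — v_7(-9947) = 3 (factor: -9947 = −(7^3 · 29); the sign does not affect v_p). Step 3 — |x − y|_7 = 7^{-3} = 1/343.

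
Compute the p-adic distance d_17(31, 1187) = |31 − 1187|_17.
d_17(31, 1187) = 1/289

Step 1 — x − y = 31 − 1187 = -1156. Step 2 — v_17(-1156) = 2 (factor: -1156 = −(17^2 · 4); the sign does not affect v_p). Step 3 — |x − y|_17 = 17^{-2} = 1/289.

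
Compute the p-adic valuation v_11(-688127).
v_11(-688127) = 4

v_11(n) is the largest exponent k such that 11^k divides n. Factor out: -688127 = -11^4 · 47. (Sign doesn't affect v_p.) So v_11(-688127) = 4.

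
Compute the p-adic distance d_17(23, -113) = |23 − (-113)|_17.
d_17(23, -113) = 1/17

Step 1 — x − y = 23 − (-113) = 136. Step 2 — v_17(136) = 1 (factor: 136 = (17^1 · 8); the sign does not affect v_p). Step 3 — |x − y|_17 = 17^{-1} = 1/17.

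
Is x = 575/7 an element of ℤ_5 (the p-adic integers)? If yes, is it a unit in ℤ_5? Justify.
x ∈ ℤ_5 but not a unit; v_5(x) = 2 > 0

ℤ_5 = {x ∈ ℚ_5 : v_5(x) ≥ 0} and ℤ_5^× = {x ∈ ℤ_5 : v_5(x) = 0}. Here v_5(575/7) = v_5(num) − v_5(den) = 2; compare against these criteria.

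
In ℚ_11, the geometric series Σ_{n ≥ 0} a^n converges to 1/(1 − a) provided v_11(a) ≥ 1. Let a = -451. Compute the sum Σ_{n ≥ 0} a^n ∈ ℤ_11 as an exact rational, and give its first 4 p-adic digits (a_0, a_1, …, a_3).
Σ a^n = 1/(1 − a) = 1/452;  first 4 digits = (1, 3, 5, 3)

v_11(a) = 1 ≥ 1, so the series converges in ℤ_11 to 1/(1 − a) = 1/(1 − (-451)) = 1/452. Expand this rational in ℤ_11: compute digits iteratively via d_i = x_i mod 11, x_{i+1} = (x_i − d_i)/11. The first 4 digits are (1, 3, 5, 3).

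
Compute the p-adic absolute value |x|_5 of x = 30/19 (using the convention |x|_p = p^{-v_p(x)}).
|30/19|_5 = 1/5

Step 1 — compute v_5(x) by factoring powers of 5 out of the numerator and denominator: v_5(30/19) = 1. Step 2 — apply |x|_p = p^{-v_p(x)} = 5^{-1} = 1/5.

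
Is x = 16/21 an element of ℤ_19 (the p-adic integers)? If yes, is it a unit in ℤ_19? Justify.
x ∈ ℤ_19^× (unit); v_19(x) = 0

ℤ_19 = {x ∈ ℚ_19 : v_19(x) ≥ 0} and ℤ_19^× = {x ∈ ℤ_19 : v_19(x) = 0}. Here v_19(16/21) = v_19(num) − v_19(den) = 0; compare against these criteria.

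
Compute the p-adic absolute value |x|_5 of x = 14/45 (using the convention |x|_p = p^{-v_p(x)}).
|14/45|_5 = 5

Step 1 — compute v_5(x) by factoring powers of 5 out of the numerator and denominator: v_5(14/45) = -1. Step 2 — apply |x|_p = p^{-v_p(x)} = 5^{1} = 5.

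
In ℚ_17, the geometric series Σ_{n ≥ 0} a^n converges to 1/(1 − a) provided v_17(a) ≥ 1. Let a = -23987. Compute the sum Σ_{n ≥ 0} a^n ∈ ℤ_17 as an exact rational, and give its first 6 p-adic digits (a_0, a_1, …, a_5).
Σ a^n = 1/(1 − a) = 1/23988;  first 6 digits = (1, 0, 2, 12, 3, 14)

v_17(a) = 2 ≥ 1, so the series converges in ℤ_17 to 1/(1 − a) = 1/(1 − (-23987)) = 1/23988. Expand this rational in ℤ_17: compute digits iteratively via d_i = x_i mod 17, x_{i+1} = (x_i − d_i)/17. The first 6 digits are (1, 0, 2, 12, 3, 14).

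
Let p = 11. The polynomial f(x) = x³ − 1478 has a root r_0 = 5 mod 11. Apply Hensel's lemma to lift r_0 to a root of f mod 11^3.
r_2 = 478 (mod 1331)

Hensel: r_{i+1} = r_i − f(r_i)/f′(r_i) mod 11^{i+2}, where f′(x) = 3x². Iterate:
  r_0 = 5 (mod 11)
  r_1 = 115 (mod 121)
  r_2 = 478 (mod 1331)
Final: r = 478 with f(r) ≡ 0 mod 11^3.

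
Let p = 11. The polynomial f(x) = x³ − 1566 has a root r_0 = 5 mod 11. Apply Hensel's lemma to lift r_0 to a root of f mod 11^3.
r_2 = 555 (mod 1331)

Hensel: r_{i+1} = r_i − f(r_i)/f′(r_i) mod 11^{i+2}, where f′(x) = 3x². Iterate:
  r_0 = 5 (mod 11)
  r_1 = 71 (mod 121)
  r_2 = 555 (mod 1331)
Final: r = 555 with f(r) ≡ 0 mod 11^3.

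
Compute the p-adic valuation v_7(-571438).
v_7(-571438) = 5

v_7(n) is the largest exponent k such that 7^k divides n. Factor out: -571438 = -7^5 · 34. (Sign doesn't affect v_p.) So v_7(-571438) = 5.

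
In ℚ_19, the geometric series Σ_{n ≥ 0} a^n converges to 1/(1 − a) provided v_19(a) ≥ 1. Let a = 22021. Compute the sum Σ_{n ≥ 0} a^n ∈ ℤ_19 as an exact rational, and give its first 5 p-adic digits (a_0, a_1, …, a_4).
Σ a^n = 1/(1 − a) = -1/22020;  first 5 digits = (1, 0, 4, 3, 16)

v_19(a) = 2 ≥ 1, so the series converges in ℤ_19 to 1/(1 − a) = 1/(1 − 22021) = -1/22020. Expand this rational in ℤ_19: compute digits iteratively via d_i = x_i mod 19, x_{i+1} = (x_i − d_i)/19. The first 5 digits are (1, 0, 4, 3, 16).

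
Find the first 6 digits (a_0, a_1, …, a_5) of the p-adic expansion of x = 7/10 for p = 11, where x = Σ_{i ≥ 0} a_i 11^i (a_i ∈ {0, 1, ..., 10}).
(a_0, …, a_5) = (4, 3, 3, 3, 3, 3)

v_11(7/10) = 0 (numerator and denominator both coprime to 11), so x ∈ ℤ_11^×. Compute digits iteratively via a_i = x_i mod 11, x_{i+1} = (x_i − a_i)/11, with x_0 = x:
  x_0 = 7/10;  a_0 = 4;  x_1 = (x_0 − 4)/11 = -3/10
  x_1 = -3/10;  a_1 = 3;  x_2 = (x_1 − 3)/11 = -3/10
  x_2 = -3/10;  a_2 = 3;  x_3 = (x_2 − 3)/11 = -3/10
  x_3 = -3/10;  a_3 = 3;  x_4 = (x_3 − 3)/11 = -3/10
  x_4 = -3/10;  a_4 = 3;  x_5 = (x_4 − 3)/11 = -3/10
  x_5 = -3/10;  a_5 = 3;  x_6 = (x_5 − 3)/11 = -3/10
Digits: (4, 3, 3, 3, 3, 3).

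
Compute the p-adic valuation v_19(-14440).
v_19(-14440) = 2

v_19(n) is the largest exponent k such that 19^k divides n. Factor out: -14440 = -19^2 · 40. (Sign doesn't affect v_p.) So v_19(-14440) = 2.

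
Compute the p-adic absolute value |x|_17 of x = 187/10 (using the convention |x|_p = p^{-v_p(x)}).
|187/10|_17 = 1/17

Step 1 — compute v_17(x) by factoring powers of 17 out of the numerator and denominator: v_17(187/10) = 1. Step 2 — apply |x|_p = p^{-v_p(x)} = 17^{-1} = 1/17.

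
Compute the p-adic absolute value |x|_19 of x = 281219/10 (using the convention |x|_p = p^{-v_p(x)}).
|281219/10|_19 = 1/6859

Step 1 — compute v_19(x) by factoring powers of 19 out of the numerator and denominator: v_19(281219/10) = 3. Step 2 — apply |x|_p = p^{-v_p(x)} = 19^{-3} = 1/6859.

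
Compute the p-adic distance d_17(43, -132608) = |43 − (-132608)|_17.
d_17(43, -132608) = 1/4913

Step 1 — x − y = 43 − (-132608) = 132651. Step 2 — v_17(132651) = 3 (factor: 132651 = (17^3 · 27); the sign does not affect v_p). Step 3 — |x − y|_17 = 17^{-3} = 1/4913.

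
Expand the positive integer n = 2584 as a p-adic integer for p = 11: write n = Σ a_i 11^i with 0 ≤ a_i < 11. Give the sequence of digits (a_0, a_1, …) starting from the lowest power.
(a_0, a_1, …) = (10, 3, 10, 1)

Repeated division by 11 gives the digits low-to-high: 2584 = 10 + 3·11^1 + 10·11^2 + 1·11^3. Digit sequence: (10, 3, 10, 1).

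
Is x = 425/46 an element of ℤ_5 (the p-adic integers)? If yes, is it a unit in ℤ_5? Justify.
x ∈ ℤ_5 but not a unit; v_5(x) = 2 > 0

ℤ_5 = {x ∈ ℚ_5 : v_5(x) ≥ 0} and ℤ_5^× = {x ∈ ℤ_5 : v_5(x) = 0}. Here v_5(425/46) = v_5(num) − v_5(den) = 2; compare against these criteria.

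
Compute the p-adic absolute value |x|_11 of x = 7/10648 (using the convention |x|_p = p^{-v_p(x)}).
|7/10648|_11 = 1331

Step 1 — compute v_11(x) by factoring powers of 11 out of the numerator and denominator: v_11(7/10648) = -3. Step 2 — apply |x|_p = p^{-v_p(x)} = 11^{3} = 1331.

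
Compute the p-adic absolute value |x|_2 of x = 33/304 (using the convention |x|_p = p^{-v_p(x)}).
|33/304|_2 = 16

Step 1 — compute v_2(x) by factoring powers of 2 out of the numerator and denominator: v_2(33/304) = -4. Step 2 — apply |x|_p = p^{-v_p(x)} = 2^{4} = 16.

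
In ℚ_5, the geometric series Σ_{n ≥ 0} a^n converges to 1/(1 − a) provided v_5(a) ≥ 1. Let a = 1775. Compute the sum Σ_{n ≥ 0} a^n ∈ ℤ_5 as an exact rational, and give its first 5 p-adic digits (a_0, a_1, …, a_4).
Σ a^n = 1/(1 − a) = -1/1774;  first 5 digits = (1, 0, 1, 4, 3)

v_5(a) = 2 ≥ 1, so the series converges in ℤ_5 to 1/(1 − a) = 1/(1 − 1775) = -1/1774. Expand this rational in ℤ_5: compute digits iteratively via d_i = x_i mod 5, x_{i+1} = (x_i − d_i)/5. The first 5 digits are (1, 0, 1, 4, 3).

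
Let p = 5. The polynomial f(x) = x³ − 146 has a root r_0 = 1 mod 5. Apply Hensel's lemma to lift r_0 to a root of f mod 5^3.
r_2 = 116 (mod 125)

Hensel: r_{i+1} = r_i − f(r_i)/f′(r_i) mod 5^{i+2}, where f′(x) = 3x². Iterate:
  r_0 = 1 (mod 5)
  r_1 = 16 (mod 25)
  r_2 = 116 (mod 125)
Final: r = 116 with f(r) ≡ 0 mod 5^3.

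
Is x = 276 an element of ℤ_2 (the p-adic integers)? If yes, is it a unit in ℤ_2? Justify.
x ∈ ℤ_2 but not a unit; v_2(x) = 2 > 0

ℤ_2 = {x ∈ ℚ_2 : v_2(x) ≥ 0} and ℤ_2^× = {x ∈ ℤ_2 : v_2(x) = 0}. Here v_2(276) = v_2(num) − v_2(den) = 2; compare against these criteria.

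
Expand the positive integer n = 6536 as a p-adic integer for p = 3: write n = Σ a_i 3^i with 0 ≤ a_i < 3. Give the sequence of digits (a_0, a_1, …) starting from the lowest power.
(a_0, a_1, …) = (2, 0, 0, 2, 2, 2, 2, 2)

Repeated division by 3 gives the digits low-to-high: 6536 = 2 + 2·3^3 + 2·3^4 + 2·3^5 + 2·3^6 + 2·3^7. Digit sequence: (2, 0, 0, 2, 2, 2, 2, 2).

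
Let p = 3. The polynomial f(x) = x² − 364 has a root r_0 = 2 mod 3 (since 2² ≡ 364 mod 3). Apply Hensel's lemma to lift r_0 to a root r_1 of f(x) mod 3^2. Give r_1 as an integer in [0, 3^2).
r_1 = 2 (mod 9)

Hensel's recurrence: r_{i+1} = r_i − f(r_i)·(f′(r_i))^{-1} mod 3^{i+2}, with f′(x) = 2x. Iterate:
  r_0 = 2 (mod 3)
  r_1 = 2 (mod 9)
Final: r_1 = 2, and one checks f(r_1) ≡ 0 mod 3^2.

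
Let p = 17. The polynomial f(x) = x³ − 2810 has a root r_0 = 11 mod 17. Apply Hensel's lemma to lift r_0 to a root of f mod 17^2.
r_1 = 113 (mod 289)

Hensel: r_{i+1} = r_i − f(r_i)/f′(r_i) mod 17^{i+2}, where f′(x) = 3x². Iterate:
  r_0 = 11 (mod 17)
  r_1 = 113 (mod 289)
Final: r = 113 with f(r) ≡ 0 mod 17^2.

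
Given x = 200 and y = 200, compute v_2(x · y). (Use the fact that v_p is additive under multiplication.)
v_2(40000) = 6

v_p(x) = 3 (factor: 200 = 2^3 · 25); v_p(y) = 3 (factor: 200 = 2^3 · 25). Additivity: v_p(xy) = v_p(x) + v_p(y) = 3 + 3 = 6. (Direct check: xy = 40000 = 2^6 · (625).)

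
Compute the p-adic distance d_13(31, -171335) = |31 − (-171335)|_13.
d_13(31, -171335) = 1/28561

Step 1 — x − y = 31 − (-171335) = 171366. Step 2 — v_13(171366) = 4 (factor: 171366 = (13^4 · 6); the sign does not affect v_p). Step 3 — |x − y|_13 = 13^{-4} = 1/28561.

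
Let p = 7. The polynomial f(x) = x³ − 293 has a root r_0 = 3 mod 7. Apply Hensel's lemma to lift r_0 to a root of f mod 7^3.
r_2 = 31 (mod 343)

Hensel: r_{i+1} = r_i − f(r_i)/f′(r_i) mod 7^{i+2}, where f′(x) = 3x². Iterate:
  r_0 = 3 (mod 7)
  r_1 = 31 (mod 49)
  r_2 = 31 (mod 343)
Final: r = 31 with f(r) ≡ 0 mod 7^3.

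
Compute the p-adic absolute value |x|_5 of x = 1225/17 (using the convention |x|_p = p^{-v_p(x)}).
|1225/17|_5 = 1/25

Step 1 — compute v_5(x) by factoring powers of 5 out of the numerator and denominator: v_5(1225/17) = 2. Step 2 — apply |x|_p = p^{-v_p(x)} = 5^{-2} = 1/25.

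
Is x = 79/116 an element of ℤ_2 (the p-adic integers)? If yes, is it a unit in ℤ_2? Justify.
x ∉ ℤ_2 (v_2(x) = -2 < 0)

ℤ_2 = {x ∈ ℚ_2 : v_2(x) ≥ 0} and ℤ_2^× = {x ∈ ℤ_2 : v_2(x) = 0}. Here v_2(79/116) = v_2(num) − v_2(den) = -2; compare against these criteria.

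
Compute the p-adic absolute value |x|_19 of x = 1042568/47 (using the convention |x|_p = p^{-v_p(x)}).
|1042568/47|_19 = 1/130321

Step 1 — compute v_19(x) by factoring powers of 19 out of the numerator and denominator: v_19(1042568/47) = 4. Step 2 — apply |x|_p = p^{-v_p(x)} = 19^{-4} = 1/130321.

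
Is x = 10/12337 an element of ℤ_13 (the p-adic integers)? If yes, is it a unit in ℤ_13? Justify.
x ∉ ℤ_13 (v_13(x) = -2 < 0)

ℤ_13 = {x ∈ ℚ_13 : v_13(x) ≥ 0} and ℤ_13^× = {x ∈ ℤ_13 : v_13(x) = 0}. Here v_13(10/12337) = v_13(num) − v_13(den) = -2; compare against these criteria.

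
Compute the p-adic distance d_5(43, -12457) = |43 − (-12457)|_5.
d_5(43, -12457) = 1/3125

Step 1 — x − y = 43 − (-12457) = 12500. Step 2 — v_5(12500) = 5 (factor: 12500 = (5^5 · 4); the sign does not affect v_p). Step 3 — |x − y|_5 = 5^{-5} = 1/3125.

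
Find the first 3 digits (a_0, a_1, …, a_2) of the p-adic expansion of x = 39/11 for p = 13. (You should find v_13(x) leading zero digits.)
(a_0, …, a_2) = (0, 5, 2)

v_13(39/11) = 1, so a_0 = ... = a_0 = 0. Factor out: x = 13^1 · u with u = 3/11 a unit in ℤ_13. Expand u iteratively via a_{v+i} = u_i mod 13, u_{i+1} = (u_i − a_{v+i})/13:
  u_0 = 3/11;  a_1 = 5;  u_1 = (u_0 − 5)/13 = -4/11
  u_1 = -4/11;  a_2 = 2;  u_2 = (u_1 − 2)/13 = -2/11
Digits: (0, 5, 2).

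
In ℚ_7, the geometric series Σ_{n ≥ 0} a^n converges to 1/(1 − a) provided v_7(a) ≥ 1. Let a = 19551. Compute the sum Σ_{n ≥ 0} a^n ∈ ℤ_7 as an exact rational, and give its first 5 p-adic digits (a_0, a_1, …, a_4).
Σ a^n = 1/(1 − a) = -1/19550;  first 5 digits = (1, 0, 0, 1, 1)

v_7(a) = 3 ≥ 1, so the series converges in ℤ_7 to 1/(1 − a) = 1/(1 − 19551) = -1/19550. Expand this rational in ℤ_7: compute digits iteratively via d_i = x_i mod 7, x_{i+1} = (x_i − d_i)/7. The first 5 digits are (1, 0, 0, 1, 1).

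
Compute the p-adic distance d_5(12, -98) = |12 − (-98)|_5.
d_5(12, -98) = 1/5

Step 1 — x − y = 12 − (-98) = 110. Step 2 — v_5(110) = 1 (factor: 110 = (5^1 · 22); the sign does not affect v_p). Step 3 — |x − y|_5 = 5^{-1} = 1/5.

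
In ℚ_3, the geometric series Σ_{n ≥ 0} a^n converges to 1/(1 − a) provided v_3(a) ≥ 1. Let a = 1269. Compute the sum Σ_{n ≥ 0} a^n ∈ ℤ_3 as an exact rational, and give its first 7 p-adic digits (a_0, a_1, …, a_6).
Σ a^n = 1/(1 − a) = -1/1268;  first 7 digits = (1, 0, 0, 2, 0, 2, 2)

v_3(a) = 3 ≥ 1, so the series converges in ℤ_3 to 1/(1 − a) = 1/(1 − 1269) = -1/1268. Expand this rational in ℤ_3: compute digits iteratively via d_i = x_i mod 3, x_{i+1} = (x_i − d_i)/3. The first 7 digits are (1, 0, 0, 2, 0, 2, 2).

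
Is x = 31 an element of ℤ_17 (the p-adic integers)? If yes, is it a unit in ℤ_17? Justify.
x ∈ ℤ_17^× (unit); v_17(x) = 0

ℤ_17 = {x ∈ ℚ_17 : v_17(x) ≥ 0} and ℤ_17^× = {x ∈ ℤ_17 : v_17(x) = 0}. Here v_17(31) = v_17(num) − v_17(den) = 0; compare against these criteria.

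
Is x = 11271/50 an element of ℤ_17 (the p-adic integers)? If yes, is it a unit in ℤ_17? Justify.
x ∈ ℤ_17 but not a unit; v_17(x) = 2 > 0

ℤ_17 = {x ∈ ℚ_17 : v_17(x) ≥ 0} and ℤ_17^× = {x ∈ ℤ_17 : v_17(x) = 0}. Here v_17(11271/50) = v_17(num) − v_17(den) = 2; compare against these criteria.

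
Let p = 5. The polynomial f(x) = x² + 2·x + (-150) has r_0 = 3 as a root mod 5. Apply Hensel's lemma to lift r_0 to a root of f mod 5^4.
r_3 = 548 (mod 625)

Hensel: r_{i+1} = r_i − f(r_i)·(f′(r_i))^{-1} mod 5^{i+2}, f′(x) = 2x + 2. Iterate:
  r_0 = 3 (mod 5)
  r_1 = 23 (mod 25)
  r_2 = 48 (mod 125)
  r_3 = 548 (mod 625)
Final: r = 548 satisfies f(r) ≡ 0 mod 5^4.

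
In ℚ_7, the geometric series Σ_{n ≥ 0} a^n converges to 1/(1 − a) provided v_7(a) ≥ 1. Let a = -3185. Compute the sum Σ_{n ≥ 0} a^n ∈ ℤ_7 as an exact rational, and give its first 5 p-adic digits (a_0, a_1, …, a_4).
Σ a^n = 1/(1 − a) = 1/3186;  first 5 digits = (1, 0, 5, 4, 2)

v_7(a) = 2 ≥ 1, so the series converges in ℤ_7 to 1/(1 − a) = 1/(1 − (-3185)) = 1/3186. Expand this rational in ℤ_7: compute digits iteratively via d_i = x_i mod 7, x_{i+1} = (x_i − d_i)/7. The first 5 digits are (1, 0, 5, 4, 2).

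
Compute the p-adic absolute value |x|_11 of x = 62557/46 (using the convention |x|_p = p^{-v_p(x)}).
|62557/46|_11 = 1/1331

Step 1 — compute v_11(x) by factoring powers of 11 out of the numerator and denominator: v_11(62557/46) = 3. Step 2 — apply |x|_p = p^{-v_p(x)} = 11^{-3} = 1/1331.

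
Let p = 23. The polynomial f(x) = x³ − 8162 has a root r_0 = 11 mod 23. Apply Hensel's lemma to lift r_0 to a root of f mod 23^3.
r_2 = 4358 (mod 12167)

Hensel: r_{i+1} = r_i − f(r_i)/f′(r_i) mod 23^{i+2}, where f′(x) = 3x². Iterate:
  r_0 = 11 (mod 23)
  r_1 = 126 (mod 529)
  r_2 = 4358 (mod 12167)
Final: r = 4358 with f(r) ≡ 0 mod 23^3.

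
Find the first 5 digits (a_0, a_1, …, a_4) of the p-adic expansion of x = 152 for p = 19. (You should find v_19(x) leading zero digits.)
(a_0, …, a_4) = (0, 8, 0, 0, 0)

v_19(152) = 1, so a_0 = ... = a_0 = 0. Factor out: x = 19^1 · u with u = 8 a unit in ℤ_19. Expand u iteratively via a_{v+i} = u_i mod 19, u_{i+1} = (u_i − a_{v+i})/19:
  u_0 = 8;  a_1 = 8;  u_1 = (u_0 − 8)/19 = 0
  u_1 = 0;  a_2 = 0;  u_2 = (u_1 − 0)/19 = 0
  u_2 = 0;  a_3 = 0;  u_3 = (u_2 − 0)/19 = 0
  u_3 = 0;  a_4 = 0;  u_4 = (u_3 − 0)/19 = 0
Digits: (0, 8, 0, 0, 0).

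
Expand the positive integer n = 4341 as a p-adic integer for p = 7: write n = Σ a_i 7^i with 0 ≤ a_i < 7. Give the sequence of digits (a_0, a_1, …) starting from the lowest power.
(a_0, a_1, …) = (1, 4, 4, 5, 1)

Repeated division by 7 gives the digits low-to-high: 4341 = 1 + 4·7^1 + 4·7^2 + 5·7^3 + 1·7^4. Digit sequence: (1, 4, 4, 5, 1).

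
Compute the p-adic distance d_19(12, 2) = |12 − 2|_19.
d_19(12, 2) = 1

Step 1 — x − y = 12 − 2 = 10. Step 2 — v_19(10) = 0 (factor: 10 = (19^0 · 10); the sign does not affect v_p). Step 3 — |x − y|_19 = 19^{0} = 1.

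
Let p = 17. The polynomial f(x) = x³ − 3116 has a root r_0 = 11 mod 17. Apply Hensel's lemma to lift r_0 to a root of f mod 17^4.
r_3 = 81084 (mod 83521)

Hensel: r_{i+1} = r_i − f(r_i)/f′(r_i) mod 17^{i+2}, where f′(x) = 3x². Iterate:
  r_0 = 11 (mod 17)
  r_1 = 164 (mod 289)
  r_2 = 2476 (mod 4913)
  r_3 = 81084 (mod 83521)
Final: r = 81084 with f(r) ≡ 0 mod 17^4.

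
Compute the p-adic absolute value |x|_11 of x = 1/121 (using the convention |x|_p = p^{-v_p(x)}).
|1/121|_11 = 121

Step 1 — compute v_11(x) by factoring powers of 11 out of the numerator and denominator: v_11(1/121) = -2. Step 2 — apply |x|_p = p^{-v_p(x)} = 11^{2} = 121.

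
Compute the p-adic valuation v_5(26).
v_5(26) = 0

v_5(n) is the largest exponent k such that 5^k divides n. Factor out: 26 = 5^0 · 26. (Sign doesn't affect v_p.) So v_5(26) = 0.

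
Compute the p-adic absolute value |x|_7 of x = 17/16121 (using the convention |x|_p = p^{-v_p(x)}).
|17/16121|_7 = 343

Step 1 — compute v_7(x) by factoring powers of 7 out of the numerator and denominator: v_7(17/16121) = -3. Step 2 — apply |x|_p = p^{-v_p(x)} = 7^{3} = 343.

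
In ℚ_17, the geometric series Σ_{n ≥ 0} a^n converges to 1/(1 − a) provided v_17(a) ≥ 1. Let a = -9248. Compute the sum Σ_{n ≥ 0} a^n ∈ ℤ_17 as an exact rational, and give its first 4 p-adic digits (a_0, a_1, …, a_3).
Σ a^n = 1/(1 − a) = 1/9249;  first 4 digits = (1, 0, 2, 15)

v_17(a) = 2 ≥ 1, so the series converges in ℤ_17 to 1/(1 − a) = 1/(1 − (-9248)) = 1/9249. Expand this rational in ℤ_17: compute digits iteratively via d_i = x_i mod 17, x_{i+1} = (x_i − d_i)/17. The first 4 digits are (1, 0, 2, 15).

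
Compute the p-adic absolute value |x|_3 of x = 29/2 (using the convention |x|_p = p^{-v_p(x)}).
|29/2|_3 = 1

Step 1 — compute v_3(x) by factoring powers of 3 out of the numerator and denominator: v_3(29/2) = 0. Step 2 — apply |x|_p = p^{-v_p(x)} = 3^{0} = 1.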